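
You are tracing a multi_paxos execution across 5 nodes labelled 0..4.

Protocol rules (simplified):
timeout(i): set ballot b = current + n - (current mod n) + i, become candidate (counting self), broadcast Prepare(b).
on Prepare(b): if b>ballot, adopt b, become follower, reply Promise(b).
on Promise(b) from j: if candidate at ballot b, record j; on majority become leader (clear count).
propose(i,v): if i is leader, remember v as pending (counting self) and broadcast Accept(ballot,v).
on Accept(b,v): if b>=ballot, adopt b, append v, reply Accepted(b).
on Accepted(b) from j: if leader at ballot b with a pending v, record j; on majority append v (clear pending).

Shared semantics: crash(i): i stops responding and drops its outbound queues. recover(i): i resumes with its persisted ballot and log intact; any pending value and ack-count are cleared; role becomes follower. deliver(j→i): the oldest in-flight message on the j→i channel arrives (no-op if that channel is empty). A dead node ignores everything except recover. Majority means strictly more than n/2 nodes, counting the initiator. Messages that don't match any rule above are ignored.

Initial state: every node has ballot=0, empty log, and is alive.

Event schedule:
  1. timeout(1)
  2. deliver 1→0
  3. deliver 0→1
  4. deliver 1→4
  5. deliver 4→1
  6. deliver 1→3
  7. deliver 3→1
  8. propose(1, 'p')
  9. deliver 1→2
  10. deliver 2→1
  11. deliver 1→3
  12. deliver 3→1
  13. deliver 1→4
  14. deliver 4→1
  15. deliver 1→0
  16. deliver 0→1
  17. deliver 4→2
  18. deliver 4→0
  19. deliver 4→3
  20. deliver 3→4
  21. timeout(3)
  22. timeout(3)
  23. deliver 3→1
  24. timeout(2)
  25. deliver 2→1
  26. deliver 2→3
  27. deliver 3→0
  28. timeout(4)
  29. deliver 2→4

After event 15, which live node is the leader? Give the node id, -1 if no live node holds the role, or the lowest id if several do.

[1] timeout(1) → N1(cand b6 [-])
[2] deliver 1→0 → N0(foll b6 [-])
[3] deliver 0→1 → ∅
[4] deliver 1→4 → N4(foll b6 [-])
[5] deliver 4→1 → N1(lead b6 [-])
[6] deliver 1→3 → N3(foll b6 [-])
[7] deliver 3→1 → ∅
[8] propose(1,'p') → ∅
[9] deliver 1→2 → N2(foll b6 [-])
[10] deliver 2→1 → ∅
[11] deliver 1→3 → N3(foll b6 [p])
[12] deliver 3→1 → ∅
[13] deliver 1→4 → N4(foll b6 [p])
[14] deliver 4→1 → N1(lead b6 [p])
[15] deliver 1→0 → N0(foll b6 [p])

1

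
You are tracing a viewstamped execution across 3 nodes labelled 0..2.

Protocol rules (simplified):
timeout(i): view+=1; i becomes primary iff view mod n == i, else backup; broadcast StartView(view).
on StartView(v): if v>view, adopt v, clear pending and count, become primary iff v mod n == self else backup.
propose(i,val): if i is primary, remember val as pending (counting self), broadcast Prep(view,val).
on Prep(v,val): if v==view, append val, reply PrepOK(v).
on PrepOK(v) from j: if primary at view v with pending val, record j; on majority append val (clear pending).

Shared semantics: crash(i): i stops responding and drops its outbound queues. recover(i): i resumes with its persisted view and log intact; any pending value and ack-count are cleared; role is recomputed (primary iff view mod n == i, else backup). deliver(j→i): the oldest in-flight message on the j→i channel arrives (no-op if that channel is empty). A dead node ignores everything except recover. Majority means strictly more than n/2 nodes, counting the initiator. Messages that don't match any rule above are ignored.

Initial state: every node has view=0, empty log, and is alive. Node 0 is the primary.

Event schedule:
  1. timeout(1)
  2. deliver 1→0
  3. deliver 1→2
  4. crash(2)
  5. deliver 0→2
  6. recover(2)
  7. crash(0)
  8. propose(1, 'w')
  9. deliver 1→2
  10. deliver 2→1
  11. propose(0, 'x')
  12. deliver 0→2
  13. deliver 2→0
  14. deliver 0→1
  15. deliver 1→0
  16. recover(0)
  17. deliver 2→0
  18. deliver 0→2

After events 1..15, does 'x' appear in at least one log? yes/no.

e1 timeout(1): 1[prim,v=1,-]
e2 deliver 1→0: 0[back,v=1,-]
e3 deliver 1→2: 2[back,v=1,-]
e4 crash(2): 2[✗back,v=1,-]
e5 deliver 0→2: ·
e6 recover(2): 2[back,v=1,-]
e7 crash(0): 0[✗back,v=1,-]
e8 propose(1,'w'): ·
e9 deliver 1→2: 2[back,v=1,w]
e10 deliver 2→1: 1[prim,v=1,w]
e11 propose(0,'x'): ·
e12 deliver 0→2: ·
e13 deliver 2→0: ·
e14 deliver 0→1: ·
e15 deliver 1→0: ·

no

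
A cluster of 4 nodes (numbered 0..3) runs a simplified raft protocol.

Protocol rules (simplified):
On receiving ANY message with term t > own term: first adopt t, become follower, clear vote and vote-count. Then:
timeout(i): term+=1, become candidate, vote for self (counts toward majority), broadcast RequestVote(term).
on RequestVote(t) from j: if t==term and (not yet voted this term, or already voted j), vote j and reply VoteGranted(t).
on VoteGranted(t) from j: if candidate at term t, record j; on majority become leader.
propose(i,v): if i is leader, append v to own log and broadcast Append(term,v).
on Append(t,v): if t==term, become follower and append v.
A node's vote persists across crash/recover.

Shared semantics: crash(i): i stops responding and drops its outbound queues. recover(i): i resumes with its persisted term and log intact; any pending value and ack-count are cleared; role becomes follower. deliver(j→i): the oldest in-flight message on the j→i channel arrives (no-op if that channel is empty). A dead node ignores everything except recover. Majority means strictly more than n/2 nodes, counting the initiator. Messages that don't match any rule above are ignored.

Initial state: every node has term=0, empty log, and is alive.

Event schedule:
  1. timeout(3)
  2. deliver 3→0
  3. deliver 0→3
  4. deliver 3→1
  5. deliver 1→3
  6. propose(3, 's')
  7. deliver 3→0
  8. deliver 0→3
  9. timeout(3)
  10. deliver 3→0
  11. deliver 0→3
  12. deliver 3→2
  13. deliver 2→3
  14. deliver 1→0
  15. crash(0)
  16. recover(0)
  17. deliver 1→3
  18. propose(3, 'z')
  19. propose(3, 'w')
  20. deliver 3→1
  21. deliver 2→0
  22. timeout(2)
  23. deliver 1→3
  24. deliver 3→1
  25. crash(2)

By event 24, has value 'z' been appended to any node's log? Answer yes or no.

step 1 timeout(3): 3={cand,t=1,log=-}
step 2 deliver 3→0: 0={foll,t=1,log=-}
step 3 deliver 0→3: —
step 4 deliver 3→1: 1={foll,t=1,log=-}
step 5 deliver 1→3: 3={lead,t=1,log=-}
step 6 propose(3,'s'): 3={lead,t=1,log=s}
step 7 deliver 3→0: 0={foll,t=1,log=s}
step 8 deliver 0→3: —
step 9 timeout(3): 3={cand,t=2,log=s}
step 10 deliver 3→0: 0={foll,t=2,log=s}
step 11 deliver 0→3: —
step 12 deliver 3→2: 2={foll,t=1,log=-}
step 13 deliver 2→3: —
step 14 deliver 1→0: —
step 15 crash(0): 0={✗foll,t=2,log=s}
step 16 recover(0): 0={foll,t=2,log=s}
step 17 deliver 1→3: —
step 18 propose(3,'z'): —
step 19 propose(3,'w'): —
step 20 deliver 3→1: 1={foll,t=1,log=s}
step 21 deliver 2→0: —
step 22 timeout(2): 2={cand,t=2,log=-}
step 23 deliver 1→3: —
step 24 deliver 3→1: 1={foll,t=2,log=s}

no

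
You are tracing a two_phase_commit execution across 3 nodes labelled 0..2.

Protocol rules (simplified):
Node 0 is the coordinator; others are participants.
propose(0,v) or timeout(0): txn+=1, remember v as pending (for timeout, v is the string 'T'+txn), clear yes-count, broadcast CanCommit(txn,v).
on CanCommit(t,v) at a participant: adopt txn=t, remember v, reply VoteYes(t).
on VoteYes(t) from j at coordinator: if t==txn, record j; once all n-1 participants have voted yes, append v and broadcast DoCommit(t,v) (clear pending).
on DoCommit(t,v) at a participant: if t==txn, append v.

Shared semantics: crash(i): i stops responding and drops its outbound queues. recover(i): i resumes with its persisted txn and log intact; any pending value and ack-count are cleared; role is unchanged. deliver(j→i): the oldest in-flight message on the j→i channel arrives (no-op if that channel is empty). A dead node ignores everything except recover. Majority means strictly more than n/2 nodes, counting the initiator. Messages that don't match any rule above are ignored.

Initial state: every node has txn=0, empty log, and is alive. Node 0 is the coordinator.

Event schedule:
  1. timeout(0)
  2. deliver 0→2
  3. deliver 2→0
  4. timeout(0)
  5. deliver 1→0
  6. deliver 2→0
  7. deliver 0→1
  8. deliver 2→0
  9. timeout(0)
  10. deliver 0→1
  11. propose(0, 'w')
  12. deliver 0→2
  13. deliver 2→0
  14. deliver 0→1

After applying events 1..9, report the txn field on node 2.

after 1 — timeout(0): n0:coor/t1/[-]
after 2 — deliver 0→2: n2:part/t1/[-]
after 3 — deliver 2→0: ·
after 4 — timeout(0): n0:coor/t2/[-]
after 5 — deliver 1→0: ·
after 6 — deliver 2→0: ·
after 7 — deliver 0→1: n1:part/t1/[-]
after 8 — deliver 2→0: ·
after 9 — timeout(0): n0:coor/t3/[-]

1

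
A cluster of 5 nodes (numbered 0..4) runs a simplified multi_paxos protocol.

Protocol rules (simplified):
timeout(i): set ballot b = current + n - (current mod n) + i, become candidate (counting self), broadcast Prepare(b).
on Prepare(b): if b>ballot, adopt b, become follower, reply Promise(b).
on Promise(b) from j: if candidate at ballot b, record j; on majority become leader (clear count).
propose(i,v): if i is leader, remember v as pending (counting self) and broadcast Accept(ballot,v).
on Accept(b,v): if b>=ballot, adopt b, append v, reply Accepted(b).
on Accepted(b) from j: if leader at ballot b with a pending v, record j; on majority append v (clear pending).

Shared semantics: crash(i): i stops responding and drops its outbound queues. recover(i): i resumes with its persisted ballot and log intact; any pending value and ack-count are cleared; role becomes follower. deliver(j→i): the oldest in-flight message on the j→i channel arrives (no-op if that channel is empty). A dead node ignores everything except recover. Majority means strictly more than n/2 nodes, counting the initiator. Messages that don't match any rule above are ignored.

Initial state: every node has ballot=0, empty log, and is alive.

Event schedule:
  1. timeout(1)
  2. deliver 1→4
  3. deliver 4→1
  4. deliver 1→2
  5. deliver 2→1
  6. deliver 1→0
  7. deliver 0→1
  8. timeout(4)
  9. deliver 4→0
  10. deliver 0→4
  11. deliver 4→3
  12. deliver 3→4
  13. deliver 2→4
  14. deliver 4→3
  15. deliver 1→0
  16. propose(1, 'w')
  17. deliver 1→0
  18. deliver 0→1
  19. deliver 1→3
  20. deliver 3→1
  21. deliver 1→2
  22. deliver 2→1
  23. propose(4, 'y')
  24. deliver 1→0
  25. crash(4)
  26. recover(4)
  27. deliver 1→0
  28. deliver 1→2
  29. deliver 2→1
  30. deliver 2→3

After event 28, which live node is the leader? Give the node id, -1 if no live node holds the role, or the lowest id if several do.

after 1 — timeout(1): n1:cand/b6/[-]
after 2 — deliver 1→4: n4:foll/b6/[-]
after 3 — deliver 4→1: ·
after 4 — deliver 1→2: n2:foll/b6/[-]
after 5 — deliver 2→1: n1:lead/b6/[-]
after 6 — deliver 1→0: n0:foll/b6/[-]
after 7 — deliver 0→1: ·
after 8 — timeout(4): n4:cand/b14/[-]
after 9 — deliver 4→0: n0:foll/b14/[-]
after 10 — deliver 0→4: ·
after 11 — deliver 4→3: n3:foll/b14/[-]
after 12 — deliver 3→4: n4:lead/b14/[-]
after 13 — deliver 2→4: ·
after 14 — deliver 4→3: ·
after 15 — deliver 1→0: ·
after 16 — propose(1,'w'): ·
after 17 — deliver 1→0: ·
after 18 — deliver 0→1: ·
after 19 — deliver 1→3: ·
after 20 — deliver 3→1: ·
after 21 — deliver 1→2: n2:foll/b6/[w]
after 22 — deliver 2→1: ·
after 23 — propose(4,'y'): ·
after 24 — deliver 1→0: ·
after 25 — crash(4): n4:✗lead/b14/[-]
after 26 — recover(4): n4:foll/b14/[-]
after 27 — deliver 1→0: ·
after 28 — deliver 1→2: ·

1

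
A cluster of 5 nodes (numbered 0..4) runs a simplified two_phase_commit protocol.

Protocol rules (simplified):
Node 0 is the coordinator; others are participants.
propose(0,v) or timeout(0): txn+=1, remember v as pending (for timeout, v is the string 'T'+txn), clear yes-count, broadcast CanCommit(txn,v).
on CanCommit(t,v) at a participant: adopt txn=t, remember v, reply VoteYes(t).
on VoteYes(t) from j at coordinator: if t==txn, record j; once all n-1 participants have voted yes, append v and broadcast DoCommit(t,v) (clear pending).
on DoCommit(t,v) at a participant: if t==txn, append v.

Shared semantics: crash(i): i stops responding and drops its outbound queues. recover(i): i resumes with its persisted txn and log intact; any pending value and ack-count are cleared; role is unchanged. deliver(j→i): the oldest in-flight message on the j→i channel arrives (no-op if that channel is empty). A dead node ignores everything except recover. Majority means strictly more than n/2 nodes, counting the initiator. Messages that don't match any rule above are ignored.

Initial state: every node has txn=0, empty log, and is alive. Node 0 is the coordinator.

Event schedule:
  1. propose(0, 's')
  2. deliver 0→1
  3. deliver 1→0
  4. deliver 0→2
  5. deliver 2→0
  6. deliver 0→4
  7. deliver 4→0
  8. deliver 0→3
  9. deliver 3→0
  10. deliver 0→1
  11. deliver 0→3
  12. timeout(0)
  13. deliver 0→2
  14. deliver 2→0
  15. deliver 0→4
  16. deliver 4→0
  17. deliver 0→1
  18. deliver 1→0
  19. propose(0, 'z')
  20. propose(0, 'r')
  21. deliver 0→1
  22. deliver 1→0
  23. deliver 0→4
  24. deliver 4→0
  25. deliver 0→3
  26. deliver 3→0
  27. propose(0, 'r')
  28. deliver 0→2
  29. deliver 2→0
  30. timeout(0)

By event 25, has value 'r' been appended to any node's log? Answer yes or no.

after 1 — propose(0,'s'): n0:coor/t1/[-]
after 2 — deliver 0→1: n1:part/t1/[-]
after 3 — deliver 1→0: ·
after 4 — deliver 0→2: n2:part/t1/[-]
after 5 — deliver 2→0: ·
after 6 — deliver 0→4: n4:part/t1/[-]
after 7 — deliver 4→0: ·
after 8 — deliver 0→3: n3:part/t1/[-]
after 9 — deliver 3→0: n0:coor/t1/[s]
after 10 — deliver 0→1: n1:part/t1/[s]
after 11 — deliver 0→3: n3:part/t1/[s]
after 12 — timeout(0): n0:coor/t2/[s]
after 13 — deliver 0→2: n2:part/t1/[s]
after 14 — deliver 2→0: ·
after 15 — deliver 0→4: n4:part/t1/[s]
after 16 — deliver 4→0: ·
after 17 — deliver 0→1: n1:part/t2/[s]
after 18 — deliver 1→0: ·
after 19 — propose(0,'z'): n0:coor/t3/[s]
after 20 — propose(0,'r'): n0:coor/t4/[s]
after 21 — deliver 0→1: n1:part/t3/[s]
after 22 — deliver 1→0: ·
after 23 — deliver 0→4: n4:part/t2/[s]
after 24 — deliver 4→0: ·
after 25 — deliver 0→3: n3:part/t2/[s]

no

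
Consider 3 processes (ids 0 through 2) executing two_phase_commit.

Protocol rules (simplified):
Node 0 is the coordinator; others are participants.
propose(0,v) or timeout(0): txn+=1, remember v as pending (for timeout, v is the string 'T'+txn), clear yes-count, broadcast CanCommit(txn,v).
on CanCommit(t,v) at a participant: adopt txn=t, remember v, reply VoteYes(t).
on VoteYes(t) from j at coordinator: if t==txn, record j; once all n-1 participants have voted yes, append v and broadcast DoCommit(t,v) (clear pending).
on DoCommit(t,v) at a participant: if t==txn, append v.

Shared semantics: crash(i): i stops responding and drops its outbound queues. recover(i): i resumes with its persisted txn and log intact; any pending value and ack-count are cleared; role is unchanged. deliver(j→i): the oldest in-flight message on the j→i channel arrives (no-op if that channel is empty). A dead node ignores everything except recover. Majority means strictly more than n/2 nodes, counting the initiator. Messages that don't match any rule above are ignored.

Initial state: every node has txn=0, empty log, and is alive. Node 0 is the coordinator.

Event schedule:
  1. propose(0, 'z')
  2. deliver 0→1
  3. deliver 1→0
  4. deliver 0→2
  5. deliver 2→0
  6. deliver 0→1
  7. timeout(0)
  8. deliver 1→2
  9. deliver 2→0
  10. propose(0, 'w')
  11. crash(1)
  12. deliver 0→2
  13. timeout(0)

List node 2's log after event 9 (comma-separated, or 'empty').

empty

e1 propose(0,'z'): 0[coor,t=1,-]
e2 deliver 0→1: 1[part,t=1,-]
e3 deliver 1→0: ·
e4 deliver 0→2: 2[part,t=1,-]
e5 deliver 2→0: 0[coor,t=1,z]
e6 deliver 0→1: 1[part,t=1,z]
e7 timeout(0): 0[coor,t=2,z]
e8 deliver 1→2: ·
e9 deliver 2→0: ·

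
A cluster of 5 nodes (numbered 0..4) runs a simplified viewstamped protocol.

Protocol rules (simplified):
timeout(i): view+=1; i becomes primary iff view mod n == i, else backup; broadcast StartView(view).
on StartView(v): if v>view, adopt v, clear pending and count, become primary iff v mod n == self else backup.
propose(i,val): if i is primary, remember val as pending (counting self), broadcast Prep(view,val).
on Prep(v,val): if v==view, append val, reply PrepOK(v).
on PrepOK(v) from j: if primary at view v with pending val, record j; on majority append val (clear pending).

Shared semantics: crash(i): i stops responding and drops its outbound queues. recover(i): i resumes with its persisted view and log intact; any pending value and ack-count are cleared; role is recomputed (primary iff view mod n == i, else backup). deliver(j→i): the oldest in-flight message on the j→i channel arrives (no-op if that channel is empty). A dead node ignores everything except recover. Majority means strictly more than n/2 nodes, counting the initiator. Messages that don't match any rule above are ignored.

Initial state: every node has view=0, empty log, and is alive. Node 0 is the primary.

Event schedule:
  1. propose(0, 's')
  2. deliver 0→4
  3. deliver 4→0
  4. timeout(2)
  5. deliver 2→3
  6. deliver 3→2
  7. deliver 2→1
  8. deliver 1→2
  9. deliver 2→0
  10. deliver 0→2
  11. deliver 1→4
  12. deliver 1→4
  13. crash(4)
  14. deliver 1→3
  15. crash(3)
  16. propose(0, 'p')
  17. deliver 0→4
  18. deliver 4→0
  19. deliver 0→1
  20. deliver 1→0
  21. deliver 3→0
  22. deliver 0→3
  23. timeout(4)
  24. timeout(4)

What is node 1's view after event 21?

1

step 1 propose(0,'s'): —
step 2 deliver 0→4: 4={back,v=0,log=s}
step 3 deliver 4→0: —
step 4 timeout(2): 2={back,v=1,log=-}
step 5 deliver 2→3: 3={back,v=1,log=-}
step 6 deliver 3→2: —
step 7 deliver 2→1: 1={prim,v=1,log=-}
step 8 deliver 1→2: —
step 9 deliver 2→0: 0={back,v=1,log=-}
step 10 deliver 0→2: —
step 11 deliver 1→4: —
step 12 deliver 1→4: —
step 13 crash(4): 4={✗back,v=0,log=s}
step 14 deliver 1→3: —
step 15 crash(3): 3={✗back,v=1,log=-}
step 16 propose(0,'p'): —
step 17 deliver 0→4: —
step 18 deliver 4→0: —
step 19 deliver 0→1: —
step 20 deliver 1→0: —
step 21 deliver 3→0: —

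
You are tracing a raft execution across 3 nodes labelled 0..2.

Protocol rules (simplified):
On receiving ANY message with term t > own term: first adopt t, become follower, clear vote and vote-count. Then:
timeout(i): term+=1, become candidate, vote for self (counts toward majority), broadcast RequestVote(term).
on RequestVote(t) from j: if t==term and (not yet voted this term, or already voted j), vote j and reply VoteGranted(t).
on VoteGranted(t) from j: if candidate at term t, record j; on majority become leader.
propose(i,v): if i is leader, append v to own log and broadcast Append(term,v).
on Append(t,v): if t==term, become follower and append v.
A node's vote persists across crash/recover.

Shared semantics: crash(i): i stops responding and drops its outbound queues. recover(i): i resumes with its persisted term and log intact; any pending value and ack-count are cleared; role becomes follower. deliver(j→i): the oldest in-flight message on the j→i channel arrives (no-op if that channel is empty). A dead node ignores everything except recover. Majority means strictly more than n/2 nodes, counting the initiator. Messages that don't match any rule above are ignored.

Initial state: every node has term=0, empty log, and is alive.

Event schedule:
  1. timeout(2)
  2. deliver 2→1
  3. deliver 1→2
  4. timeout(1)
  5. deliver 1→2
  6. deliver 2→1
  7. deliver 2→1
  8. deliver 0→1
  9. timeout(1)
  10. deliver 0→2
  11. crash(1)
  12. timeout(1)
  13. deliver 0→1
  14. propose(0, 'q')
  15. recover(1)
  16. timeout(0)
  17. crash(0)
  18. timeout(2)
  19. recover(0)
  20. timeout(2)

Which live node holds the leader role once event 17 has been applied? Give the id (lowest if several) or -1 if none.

[1] timeout(2) → N2(cand t1 [-])
[2] deliver 2→1 → N1(foll t1 [-])
[3] deliver 1→2 → N2(lead t1 [-])
[4] timeout(1) → N1(cand t2 [-])
[5] deliver 1→2 → N2(foll t2 [-])
[6] deliver 2→1 → N1(lead t2 [-])
[7] deliver 2→1 → ∅
[8] deliver 0→1 → ∅
[9] timeout(1) → N1(cand t3 [-])
[10] deliver 0→2 → ∅
[11] crash(1) → N1(✗cand t3 [-])
[12] timeout(1) → ∅
[13] deliver 0→1 → ∅
[14] propose(0,'q') → ∅
[15] recover(1) → N1(foll t3 [-])
[16] timeout(0) → N0(cand t1 [-])
[17] crash(0) → N0(✗cand t1 [-])

-1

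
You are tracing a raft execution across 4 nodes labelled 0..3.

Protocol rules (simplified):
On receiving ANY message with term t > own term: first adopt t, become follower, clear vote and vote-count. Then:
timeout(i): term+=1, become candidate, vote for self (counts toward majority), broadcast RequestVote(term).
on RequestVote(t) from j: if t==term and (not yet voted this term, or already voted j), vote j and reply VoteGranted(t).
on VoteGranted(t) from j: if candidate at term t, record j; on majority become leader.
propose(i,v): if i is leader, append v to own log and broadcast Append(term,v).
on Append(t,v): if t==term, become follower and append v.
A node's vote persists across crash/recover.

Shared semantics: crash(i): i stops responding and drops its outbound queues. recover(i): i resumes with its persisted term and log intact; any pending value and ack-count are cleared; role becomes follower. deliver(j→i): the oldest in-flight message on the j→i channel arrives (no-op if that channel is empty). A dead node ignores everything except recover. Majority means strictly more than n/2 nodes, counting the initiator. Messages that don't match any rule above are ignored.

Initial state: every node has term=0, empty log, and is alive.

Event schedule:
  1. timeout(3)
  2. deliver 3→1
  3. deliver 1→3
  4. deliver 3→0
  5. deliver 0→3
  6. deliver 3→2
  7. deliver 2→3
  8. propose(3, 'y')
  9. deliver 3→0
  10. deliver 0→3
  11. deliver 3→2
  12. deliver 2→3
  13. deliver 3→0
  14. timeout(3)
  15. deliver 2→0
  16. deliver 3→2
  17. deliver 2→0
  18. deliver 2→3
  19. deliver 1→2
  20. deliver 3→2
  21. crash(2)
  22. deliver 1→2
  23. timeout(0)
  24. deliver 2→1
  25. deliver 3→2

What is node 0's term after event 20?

1

[1] timeout(3) → N3(cand t1 [-])
[2] deliver 3→1 → N1(foll t1 [-])
[3] deliver 1→3 → ∅
[4] deliver 3→0 → N0(foll t1 [-])
[5] deliver 0→3 → N3(lead t1 [-])
[6] deliver 3→2 → N2(foll t1 [-])
[7] deliver 2→3 → ∅
[8] propose(3,'y') → N3(lead t1 [y])
[9] deliver 3→0 → N0(foll t1 [y])
[10] deliver 0→3 → ∅
[11] deliver 3→2 → N2(foll t1 [y])
[12] deliver 2→3 → ∅
[13] deliver 3→0 → ∅
[14] timeout(3) → N3(cand t2 [y])
[15] deliver 2→0 → ∅
[16] deliver 3→2 → N2(foll t2 [y])
[17] deliver 2→0 → ∅
[18] deliver 2→3 → ∅
[19] deliver 1→2 → ∅
[20] deliver 3→2 → ∅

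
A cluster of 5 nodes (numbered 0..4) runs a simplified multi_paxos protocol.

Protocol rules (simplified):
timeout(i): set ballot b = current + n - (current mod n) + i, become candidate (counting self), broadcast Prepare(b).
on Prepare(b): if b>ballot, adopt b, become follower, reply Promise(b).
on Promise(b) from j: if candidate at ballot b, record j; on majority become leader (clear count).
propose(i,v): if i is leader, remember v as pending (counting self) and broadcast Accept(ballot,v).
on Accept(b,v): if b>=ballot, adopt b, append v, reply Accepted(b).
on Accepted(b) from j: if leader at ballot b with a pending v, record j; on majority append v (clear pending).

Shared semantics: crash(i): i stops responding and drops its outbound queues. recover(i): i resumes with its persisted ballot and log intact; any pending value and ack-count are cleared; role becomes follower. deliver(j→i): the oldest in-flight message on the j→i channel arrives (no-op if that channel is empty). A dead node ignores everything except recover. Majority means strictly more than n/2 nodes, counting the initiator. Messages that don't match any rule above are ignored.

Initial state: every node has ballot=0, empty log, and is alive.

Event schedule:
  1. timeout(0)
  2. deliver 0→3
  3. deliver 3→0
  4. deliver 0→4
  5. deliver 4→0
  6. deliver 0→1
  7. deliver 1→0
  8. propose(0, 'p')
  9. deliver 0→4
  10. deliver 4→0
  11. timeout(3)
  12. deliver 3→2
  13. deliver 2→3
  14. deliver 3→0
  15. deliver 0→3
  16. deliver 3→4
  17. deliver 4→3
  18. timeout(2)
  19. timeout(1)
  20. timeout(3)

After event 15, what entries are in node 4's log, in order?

after 1 — timeout(0): n0:cand/b5/[-]
after 2 — deliver 0→3: n3:foll/b5/[-]
after 3 — deliver 3→0: ·
after 4 — deliver 0→4: n4:foll/b5/[-]
after 5 — deliver 4→0: n0:lead/b5/[-]
after 6 — deliver 0→1: n1:foll/b5/[-]
after 7 — deliver 1→0: ·
after 8 — propose(0,'p'): ·
after 9 — deliver 0→4: n4:foll/b5/[p]
after 10 — deliver 4→0: ·
after 11 — timeout(3): n3:cand/b13/[-]
after 12 — deliver 3→2: n2:foll/b13/[-]
after 13 — deliver 2→3: ·
after 14 — deliver 3→0: n0:foll/b13/[-]
after 15 — deliver 0→3: ·

p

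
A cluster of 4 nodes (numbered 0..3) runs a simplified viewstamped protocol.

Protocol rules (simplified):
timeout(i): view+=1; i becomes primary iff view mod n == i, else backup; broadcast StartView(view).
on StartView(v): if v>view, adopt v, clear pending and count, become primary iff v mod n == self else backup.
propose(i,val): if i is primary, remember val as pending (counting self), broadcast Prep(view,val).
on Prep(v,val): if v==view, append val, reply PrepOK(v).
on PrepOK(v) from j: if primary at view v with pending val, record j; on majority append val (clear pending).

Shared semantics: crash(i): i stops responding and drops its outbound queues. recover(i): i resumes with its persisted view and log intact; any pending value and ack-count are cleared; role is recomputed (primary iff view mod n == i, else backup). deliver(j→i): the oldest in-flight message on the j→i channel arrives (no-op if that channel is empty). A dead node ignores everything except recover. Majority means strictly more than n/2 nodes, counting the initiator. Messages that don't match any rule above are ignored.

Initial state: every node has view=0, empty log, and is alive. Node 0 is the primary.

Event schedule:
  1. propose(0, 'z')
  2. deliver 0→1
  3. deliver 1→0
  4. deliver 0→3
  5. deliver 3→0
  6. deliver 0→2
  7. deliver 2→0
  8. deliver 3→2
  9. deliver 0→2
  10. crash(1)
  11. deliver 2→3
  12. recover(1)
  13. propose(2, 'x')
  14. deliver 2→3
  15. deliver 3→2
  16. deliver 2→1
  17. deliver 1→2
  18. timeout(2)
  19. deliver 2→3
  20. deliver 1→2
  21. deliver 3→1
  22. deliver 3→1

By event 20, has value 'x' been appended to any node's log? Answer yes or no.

step 1 propose(0,'z'): —
step 2 deliver 0→1: 1={back,v=0,log=z}
step 3 deliver 1→0: —
step 4 deliver 0→3: 3={back,v=0,log=z}
step 5 deliver 3→0: 0={prim,v=0,log=z}
step 6 deliver 0→2: 2={back,v=0,log=z}
step 7 deliver 2→0: —
step 8 deliver 3→2: —
step 9 deliver 0→2: —
step 10 crash(1): 1={✗back,v=0,log=z}
step 11 deliver 2→3: —
step 12 recover(1): 1={back,v=0,log=z}
step 13 propose(2,'x'): —
step 14 deliver 2→3: —
step 15 deliver 3→2: —
step 16 deliver 2→1: —
step 17 deliver 1→2: —
step 18 timeout(2): 2={back,v=1,log=z}
step 19 deliver 2→3: 3={back,v=1,log=z}
step 20 deliver 1→2: —

no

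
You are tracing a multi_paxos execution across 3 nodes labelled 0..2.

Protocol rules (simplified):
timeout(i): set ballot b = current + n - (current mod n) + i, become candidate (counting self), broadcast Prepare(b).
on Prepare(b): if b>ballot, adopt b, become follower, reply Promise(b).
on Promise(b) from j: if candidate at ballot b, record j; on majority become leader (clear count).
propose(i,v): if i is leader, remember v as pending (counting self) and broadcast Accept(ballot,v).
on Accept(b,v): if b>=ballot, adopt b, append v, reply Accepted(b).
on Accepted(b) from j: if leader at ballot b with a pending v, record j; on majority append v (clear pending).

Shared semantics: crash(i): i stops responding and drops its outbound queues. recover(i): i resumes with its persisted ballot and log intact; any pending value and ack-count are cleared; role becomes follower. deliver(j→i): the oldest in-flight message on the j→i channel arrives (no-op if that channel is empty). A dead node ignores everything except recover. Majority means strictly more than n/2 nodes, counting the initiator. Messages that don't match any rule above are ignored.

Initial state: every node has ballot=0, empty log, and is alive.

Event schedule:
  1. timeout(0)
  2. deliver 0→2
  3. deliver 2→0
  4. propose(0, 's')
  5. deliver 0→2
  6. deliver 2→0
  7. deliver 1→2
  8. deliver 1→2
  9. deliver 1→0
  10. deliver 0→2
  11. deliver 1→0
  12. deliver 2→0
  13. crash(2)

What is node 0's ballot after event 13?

3

after 1 — timeout(0): n0:cand/b3/[-]
after 2 — deliver 0→2: n2:foll/b3/[-]
after 3 — deliver 2→0: n0:lead/b3/[-]
after 4 — propose(0,'s'): ·
after 5 — deliver 0→2: n2:foll/b3/[s]
after 6 — deliver 2→0: n0:lead/b3/[s]
after 7 — deliver 1→2: ·
after 8 — deliver 1→2: ·
after 9 — deliver 1→0: ·
after 10 — deliver 0→2: ·
after 11 — deliver 1→0: ·
after 12 — deliver 2→0: ·
after 13 — crash(2): n2:✗foll/b3/[s]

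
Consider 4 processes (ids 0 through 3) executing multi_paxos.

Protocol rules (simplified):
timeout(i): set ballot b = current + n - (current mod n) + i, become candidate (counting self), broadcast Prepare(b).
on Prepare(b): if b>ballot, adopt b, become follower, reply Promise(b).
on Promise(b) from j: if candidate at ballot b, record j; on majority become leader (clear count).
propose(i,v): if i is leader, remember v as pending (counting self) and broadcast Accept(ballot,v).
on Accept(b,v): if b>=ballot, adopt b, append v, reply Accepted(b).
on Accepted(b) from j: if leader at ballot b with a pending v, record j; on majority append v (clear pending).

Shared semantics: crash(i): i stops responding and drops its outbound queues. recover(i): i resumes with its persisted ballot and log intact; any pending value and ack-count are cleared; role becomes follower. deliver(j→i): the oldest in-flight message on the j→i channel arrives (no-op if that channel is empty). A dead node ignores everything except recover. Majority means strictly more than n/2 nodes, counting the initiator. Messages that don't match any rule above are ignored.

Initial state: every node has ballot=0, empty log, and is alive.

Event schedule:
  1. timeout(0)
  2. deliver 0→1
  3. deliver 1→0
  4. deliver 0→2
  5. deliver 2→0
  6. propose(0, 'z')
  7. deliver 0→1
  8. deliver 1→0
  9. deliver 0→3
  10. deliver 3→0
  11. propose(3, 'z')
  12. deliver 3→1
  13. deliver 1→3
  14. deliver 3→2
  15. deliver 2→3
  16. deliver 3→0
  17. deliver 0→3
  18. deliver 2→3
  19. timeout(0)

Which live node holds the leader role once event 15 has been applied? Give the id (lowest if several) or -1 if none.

after 1 — timeout(0): n0:cand/b4/[-]
after 2 — deliver 0→1: n1:foll/b4/[-]
after 3 — deliver 1→0: ·
after 4 — deliver 0→2: n2:foll/b4/[-]
after 5 — deliver 2→0: n0:lead/b4/[-]
after 6 — propose(0,'z'): ·
after 7 — deliver 0→1: n1:foll/b4/[z]
after 8 — deliver 1→0: ·
after 9 — deliver 0→3: n3:foll/b4/[-]
after 10 — deliver 3→0: ·
after 11 — propose(3,'z'): ·
after 12 — deliver 3→1: ·
after 13 — deliver 1→3: ·
after 14 — deliver 3→2: ·
after 15 — deliver 2→3: ·

0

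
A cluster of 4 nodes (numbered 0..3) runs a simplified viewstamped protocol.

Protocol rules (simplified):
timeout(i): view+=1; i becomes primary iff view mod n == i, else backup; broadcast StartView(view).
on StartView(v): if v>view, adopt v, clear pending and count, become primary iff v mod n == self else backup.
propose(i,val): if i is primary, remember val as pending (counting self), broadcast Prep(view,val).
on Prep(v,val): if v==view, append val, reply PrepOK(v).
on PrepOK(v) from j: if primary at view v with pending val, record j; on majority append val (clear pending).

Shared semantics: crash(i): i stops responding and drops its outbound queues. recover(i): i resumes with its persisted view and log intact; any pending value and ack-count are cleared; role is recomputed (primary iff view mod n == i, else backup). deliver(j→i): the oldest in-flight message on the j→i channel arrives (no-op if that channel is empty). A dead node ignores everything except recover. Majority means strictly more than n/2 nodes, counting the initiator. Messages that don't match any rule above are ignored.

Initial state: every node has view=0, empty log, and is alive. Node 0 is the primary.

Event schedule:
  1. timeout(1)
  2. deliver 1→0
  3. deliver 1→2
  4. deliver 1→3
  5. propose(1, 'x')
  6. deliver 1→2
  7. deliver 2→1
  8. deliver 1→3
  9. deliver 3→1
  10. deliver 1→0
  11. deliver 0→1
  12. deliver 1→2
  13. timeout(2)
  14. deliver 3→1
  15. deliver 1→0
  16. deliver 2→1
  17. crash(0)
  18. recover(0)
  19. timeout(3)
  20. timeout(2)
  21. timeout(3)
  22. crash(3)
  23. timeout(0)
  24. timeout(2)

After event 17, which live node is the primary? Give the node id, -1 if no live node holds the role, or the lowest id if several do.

after 1 — timeout(1): n1:prim/v1/[-]
after 2 — deliver 1→0: n0:back/v1/[-]
after 3 — deliver 1→2: n2:back/v1/[-]
after 4 — deliver 1→3: n3:back/v1/[-]
after 5 — propose(1,'x'): ·
after 6 — deliver 1→2: n2:back/v1/[x]
after 7 — deliver 2→1: ·
after 8 — deliver 1→3: n3:back/v1/[x]
after 9 — deliver 3→1: n1:prim/v1/[x]
after 10 — deliver 1→0: n0:back/v1/[x]
after 11 — deliver 0→1: ·
after 12 — deliver 1→2: ·
after 13 — timeout(2): n2:prim/v2/[x]
after 14 — deliver 3→1: ·
after 15 — deliver 1→0: ·
after 16 — deliver 2→1: n1:back/v2/[x]
after 17 — crash(0): n0:✗back/v1/[x]

2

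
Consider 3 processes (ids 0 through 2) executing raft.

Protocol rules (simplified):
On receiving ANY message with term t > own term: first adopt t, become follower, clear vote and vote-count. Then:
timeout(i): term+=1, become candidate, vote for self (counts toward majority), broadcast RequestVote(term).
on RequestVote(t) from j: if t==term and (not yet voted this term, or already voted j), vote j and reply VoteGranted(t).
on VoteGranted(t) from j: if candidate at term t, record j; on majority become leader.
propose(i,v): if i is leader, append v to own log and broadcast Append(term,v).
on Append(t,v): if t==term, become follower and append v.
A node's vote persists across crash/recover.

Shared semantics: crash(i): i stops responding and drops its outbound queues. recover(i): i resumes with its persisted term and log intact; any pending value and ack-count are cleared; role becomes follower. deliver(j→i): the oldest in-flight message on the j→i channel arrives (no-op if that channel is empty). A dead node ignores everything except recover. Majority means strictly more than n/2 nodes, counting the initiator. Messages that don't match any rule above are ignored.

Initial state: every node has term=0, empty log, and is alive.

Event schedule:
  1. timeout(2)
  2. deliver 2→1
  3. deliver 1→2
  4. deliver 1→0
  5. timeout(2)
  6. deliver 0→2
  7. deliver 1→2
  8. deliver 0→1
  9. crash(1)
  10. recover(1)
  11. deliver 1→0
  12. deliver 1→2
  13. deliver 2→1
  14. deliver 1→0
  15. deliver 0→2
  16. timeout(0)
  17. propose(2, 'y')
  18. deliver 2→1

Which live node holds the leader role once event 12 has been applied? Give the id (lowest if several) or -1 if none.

-1

[1] timeout(2) → N2(cand t1 [-])
[2] deliver 2→1 → N1(foll t1 [-])
[3] deliver 1→2 → N2(lead t1 [-])
[4] deliver 1→0 → ∅
[5] timeout(2) → N2(cand t2 [-])
[6] deliver 0→2 → ∅
[7] deliver 1→2 → ∅
[8] deliver 0→1 → ∅
[9] crash(1) → N1(✗foll t1 [-])
[10] recover(1) → N1(foll t1 [-])
[11] deliver 1→0 → ∅
[12] deliver 1→2 → ∅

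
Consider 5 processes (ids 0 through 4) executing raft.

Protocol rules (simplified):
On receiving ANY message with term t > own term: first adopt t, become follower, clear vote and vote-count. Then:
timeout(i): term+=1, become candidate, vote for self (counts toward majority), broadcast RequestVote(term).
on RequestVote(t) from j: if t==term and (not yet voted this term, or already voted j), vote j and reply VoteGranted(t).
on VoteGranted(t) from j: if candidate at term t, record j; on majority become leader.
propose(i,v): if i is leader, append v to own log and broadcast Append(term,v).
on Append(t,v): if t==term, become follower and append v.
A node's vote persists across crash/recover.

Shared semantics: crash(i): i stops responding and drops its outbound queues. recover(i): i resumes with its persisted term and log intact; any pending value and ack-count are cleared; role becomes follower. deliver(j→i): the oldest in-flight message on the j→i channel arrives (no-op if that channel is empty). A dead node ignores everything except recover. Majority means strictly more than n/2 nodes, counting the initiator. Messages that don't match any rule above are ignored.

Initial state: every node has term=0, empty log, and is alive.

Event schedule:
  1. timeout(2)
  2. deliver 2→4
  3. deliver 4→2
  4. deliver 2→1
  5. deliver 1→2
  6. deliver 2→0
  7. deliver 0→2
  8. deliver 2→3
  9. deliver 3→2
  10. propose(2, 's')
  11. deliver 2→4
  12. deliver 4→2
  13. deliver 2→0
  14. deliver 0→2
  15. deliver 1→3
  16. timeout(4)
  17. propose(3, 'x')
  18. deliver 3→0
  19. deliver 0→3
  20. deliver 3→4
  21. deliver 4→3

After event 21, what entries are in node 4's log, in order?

e1 timeout(2): 2[cand,t=1,-]
e2 deliver 2→4: 4[foll,t=1,-]
e3 deliver 4→2: ·
e4 deliver 2→1: 1[foll,t=1,-]
e5 deliver 1→2: 2[lead,t=1,-]
e6 deliver 2→0: 0[foll,t=1,-]
e7 deliver 0→2: ·
e8 deliver 2→3: 3[foll,t=1,-]
e9 deliver 3→2: ·
e10 propose(2,'s'): 2[lead,t=1,s]
e11 deliver 2→4: 4[foll,t=1,s]
e12 deliver 4→2: ·
e13 deliver 2→0: 0[foll,t=1,s]
e14 deliver 0→2: ·
e15 deliver 1→3: ·
e16 timeout(4): 4[cand,t=2,s]
e17 propose(3,'x'): ·
e18 deliver 3→0: ·
e19 deliver 0→3: ·
e20 deliver 3→4: ·
e21 deliver 4→3: 3[foll,t=2,-]

s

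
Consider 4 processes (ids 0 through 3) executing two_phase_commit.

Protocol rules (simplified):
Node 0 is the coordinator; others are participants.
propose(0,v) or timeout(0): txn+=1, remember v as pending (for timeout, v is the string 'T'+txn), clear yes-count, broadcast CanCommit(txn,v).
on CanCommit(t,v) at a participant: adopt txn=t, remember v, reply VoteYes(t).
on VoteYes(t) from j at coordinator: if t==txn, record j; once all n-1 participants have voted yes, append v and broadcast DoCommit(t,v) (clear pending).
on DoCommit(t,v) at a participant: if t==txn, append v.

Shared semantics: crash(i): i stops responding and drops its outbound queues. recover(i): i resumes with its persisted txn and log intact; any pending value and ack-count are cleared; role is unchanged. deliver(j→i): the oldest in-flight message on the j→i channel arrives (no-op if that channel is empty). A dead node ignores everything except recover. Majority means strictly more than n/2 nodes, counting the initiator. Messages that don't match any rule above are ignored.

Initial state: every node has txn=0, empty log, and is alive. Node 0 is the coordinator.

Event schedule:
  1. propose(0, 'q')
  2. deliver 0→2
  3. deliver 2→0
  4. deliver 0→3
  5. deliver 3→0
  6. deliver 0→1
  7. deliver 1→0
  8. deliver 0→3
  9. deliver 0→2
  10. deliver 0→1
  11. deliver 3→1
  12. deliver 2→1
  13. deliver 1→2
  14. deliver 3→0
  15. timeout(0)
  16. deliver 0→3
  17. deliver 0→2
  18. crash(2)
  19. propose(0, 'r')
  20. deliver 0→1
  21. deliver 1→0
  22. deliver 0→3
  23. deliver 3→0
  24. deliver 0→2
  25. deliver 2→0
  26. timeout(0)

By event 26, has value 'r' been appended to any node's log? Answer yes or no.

1. propose(0,'q'):  <0:coor t1 ->
2. deliver 0→2:  <2:part t1 ->
3. deliver 2→0:  nop
4. deliver 0→3:  <3:part t1 ->
5. deliver 3→0:  nop
6. deliver 0→1:  <1:part t1 ->
7. deliver 1→0:  <0:coor t1 q>
8. deliver 0→3:  <3:part t1 q>
9. deliver 0→2:  <2:part t1 q>
10. deliver 0→1:  <1:part t1 q>
11. deliver 3→1:  nop
12. deliver 2→1:  nop
13. deliver 1→2:  nop
14. deliver 3→0:  nop
15. timeout(0):  <0:coor t2 q>
16. deliver 0→3:  <3:part t2 q>
17. deliver 0→2:  <2:part t2 q>
18. crash(2):  <2:✗part t2 q>
19. propose(0,'r'):  <0:coor t3 q>
20. deliver 0→1:  <1:part t2 q>
21. deliver 1→0:  nop
22. deliver 0→3:  <3:part t3 q>
23. deliver 3→0:  nop
24. deliver 0→2:  nop
25. deliver 2→0:  nop
26. timeout(0):  <0:coor t4 q>

no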